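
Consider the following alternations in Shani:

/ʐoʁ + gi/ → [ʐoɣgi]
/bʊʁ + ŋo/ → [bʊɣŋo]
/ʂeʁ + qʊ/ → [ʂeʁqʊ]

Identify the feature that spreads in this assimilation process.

place

Underlying /ʁ/ is realised as [ɣ] next to /g/; /g/ itself does not change.
The change uvular → velar matches the place of the following /g/, identifying this as place assimilation.
Checking the remaining alternation: /ʁ/ → [ɣ] before /ŋ/ (uvular → velar, matching velar) — only place changes, and always toward the following segment.
No alternation appears in [ʂeʁqʊ]: there the adjacent consonants already agree in place (/ʁ/ and /q/ are both uvular), so this form is consistent with the same rule.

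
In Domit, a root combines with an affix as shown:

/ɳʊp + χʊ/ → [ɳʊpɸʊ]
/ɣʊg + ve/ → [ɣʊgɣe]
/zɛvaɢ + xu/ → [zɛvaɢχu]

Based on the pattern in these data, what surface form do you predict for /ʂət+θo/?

The data show progressive place assimilation: /χ/ → [ɸ] after /p/; /v/ → [ɣ] after /g/; /x/ → [χ] after /ɢ/. In each pair only place changes, matching the preceding consonant, while manner and voice stay constant.
/θ/ is a voiceless dental fricative. The preceding trigger /t/ is alveolar, so /θ/ must become alveolar as well.
A voiceless alveolar fricative is [s], so the surface segment is [s].

[ʂətso]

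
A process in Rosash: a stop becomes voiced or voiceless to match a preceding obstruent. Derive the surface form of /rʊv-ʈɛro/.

[rʊvɖɛro]

The rule targets /ʈ/ (voiceless retroflex stop), which sits after the trigger /v/ (voiced).
Changing only its voicing to voiced gives [ɖ] — the voiced retroflex stop.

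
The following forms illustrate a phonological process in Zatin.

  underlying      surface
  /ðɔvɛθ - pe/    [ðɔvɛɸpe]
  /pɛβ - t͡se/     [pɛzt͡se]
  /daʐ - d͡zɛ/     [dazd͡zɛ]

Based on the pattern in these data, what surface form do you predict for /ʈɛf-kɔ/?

The data show regressive place assimilation: /θ/ → [ɸ] before /p/; /β/ → [z] before /t͡s/; /ʐ/ → [z] before /d͡z/. In each pair only place changes, matching the following consonant, while manner and voice stay constant.
/f/ is a voiceless labiodental fricative. The following trigger /k/ is velar, so /f/ must become velar as well.
Changing only its place to velar gives [x] — the voiceless velar fricative.

[ʈɛxkɔ]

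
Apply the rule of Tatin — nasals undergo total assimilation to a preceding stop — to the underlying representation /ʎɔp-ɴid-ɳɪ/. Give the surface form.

/ɴ/ is the segment targeted by the rule; it sits immediately after /p/, so it assimilates completely and surfaces as [p].
The same rule applies at the second boundary: /ɳ/ → [d] next to /d/.

[ʎɔppiddɪ]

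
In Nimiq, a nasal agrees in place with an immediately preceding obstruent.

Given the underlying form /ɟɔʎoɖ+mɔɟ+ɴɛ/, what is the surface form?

[ɟɔʎoɖɳɔɟɲɛ]

The rule targets /m/ (voiced bilabial nasal), which sits after the trigger /ɖ/ (retroflex).
The voiced retroflex nasal is [ɳ], so /m/ → [ɳ].
At the second juncture, /ɴ/ likewise becomes [ɲ] adjacent to /ɟ/.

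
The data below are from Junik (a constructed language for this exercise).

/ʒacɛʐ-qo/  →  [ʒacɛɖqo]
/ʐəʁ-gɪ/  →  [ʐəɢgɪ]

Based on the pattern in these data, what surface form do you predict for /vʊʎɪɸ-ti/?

The data show regressive manner assimilation: /ʐ/ → [ɖ] before /q/; /ʁ/ → [ɢ] before /g/. In each pair only manner changes, matching the following consonant, while place and voice stay constant.
The rule targets /ɸ/ (voiceless bilabial fricative), which sits before the trigger /t/ (stop).
A voiceless bilabial stop is [p], so the surface segment is [p].

[vʊʎɪpti]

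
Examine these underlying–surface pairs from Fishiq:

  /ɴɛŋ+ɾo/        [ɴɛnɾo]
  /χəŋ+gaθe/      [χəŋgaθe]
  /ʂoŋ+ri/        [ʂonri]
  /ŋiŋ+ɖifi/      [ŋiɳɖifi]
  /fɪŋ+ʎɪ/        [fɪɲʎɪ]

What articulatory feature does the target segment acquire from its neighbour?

The segment that alternates is /ŋ/, which surfaces as [n] when adjacent to /ɾ/.
/ŋ/ is velar while /ɾ/ is alveolar; the output [n] is alveolar, matching the trigger — so the feature that spreads is place.
The other alternating forms pattern the same way: /ŋ/ → [n] before /r/ (velar → alveolar, matching alveolar); /ŋ/ → [ɳ] before /ɖ/ (velar → retroflex, matching retroflex); /ŋ/ → [ɲ] before /ʎ/ (velar → palatal, matching palatal) — only place changes, and always toward the following segment.
Nothing changes in [χəŋgaθe]: there the adjacent consonants already agree in place (/ŋ/ and /g/ are both velar), so this form is consistent with the same rule.

place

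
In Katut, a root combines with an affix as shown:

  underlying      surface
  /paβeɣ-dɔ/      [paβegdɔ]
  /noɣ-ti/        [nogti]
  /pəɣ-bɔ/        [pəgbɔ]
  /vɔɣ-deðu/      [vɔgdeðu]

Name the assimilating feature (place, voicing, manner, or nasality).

The segment that alternates is /ɣ/, which surfaces as [g] when adjacent to /d/.
The change fricative → stop matches the manner of the following /d/, identifying this as manner assimilation.
The other alternating forms pattern the same way: /ɣ/ → [g] before /t/ (fricative → stop, matching a stop); /ɣ/ → [g] before /b/ (fricative → stop, matching a stop) — only manner changes, and always toward the following segment.

manner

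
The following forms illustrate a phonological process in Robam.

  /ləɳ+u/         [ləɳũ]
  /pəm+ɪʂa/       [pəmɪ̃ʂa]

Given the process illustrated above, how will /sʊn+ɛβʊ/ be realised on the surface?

[sʊnɛ̃βʊ]

The data show progressive nasality assimilation (vowel nasalisation): /u/ → [ũ] after /ɳ/; /ɪ/ → [ɪ̃] after /m/ — a vowel is nasalised by an immediately preceding nasal consonant.
/ɛ/ sits next to the nasal /n/ and is therefore nasalised to [ɛ̃].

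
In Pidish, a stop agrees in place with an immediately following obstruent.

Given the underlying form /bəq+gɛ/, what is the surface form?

[bəkgɛ]

The rule targets /q/ (voiceless uvular stop), which sits before the trigger /g/ (velar).
Changing only its place to velar gives [k] — the voiceless velar stop.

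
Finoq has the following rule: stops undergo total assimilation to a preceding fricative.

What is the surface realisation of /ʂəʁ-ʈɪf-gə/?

[ʂəʁʁɪffə]

/ʈ/ is the segment targeted by the rule; it sits immediately after /ʁ/, so it assimilates completely and surfaces as [ʁ].
At the second juncture, /g/ likewise becomes [f] adjacent to /f/.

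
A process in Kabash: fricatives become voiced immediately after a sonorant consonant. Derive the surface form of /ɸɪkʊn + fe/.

[ɸɪkʊnve]

The rule targets /f/ (voiceless labiodental fricative), which sits after the trigger /n/ (voiced).
A voiced labiodental fricative is [v], so the surface segment is [v].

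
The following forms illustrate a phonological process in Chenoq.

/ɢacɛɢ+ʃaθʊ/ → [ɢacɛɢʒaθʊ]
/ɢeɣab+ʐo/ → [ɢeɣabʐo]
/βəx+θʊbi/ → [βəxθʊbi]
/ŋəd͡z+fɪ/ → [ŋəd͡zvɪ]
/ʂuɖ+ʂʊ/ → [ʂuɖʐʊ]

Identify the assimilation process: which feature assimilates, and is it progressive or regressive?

progressive voicing assimilation

The segment that alternates is /ʃ/, which surfaces as [ʒ] when adjacent to /ɢ/.
/ʃ/ is voiceless while /ɢ/ is voiced; the output [ʒ] is voiced, matching the trigger — so the feature that spreads is voicing.
Place and manner are unchanged, so the assimilation is partial, not total.
Checking the remaining alternations: /f/ → [v] after /d͡z/ (voiceless → voiced, matching voiced); /ʂ/ → [ʐ] after /ɖ/ (voiceless → voiced, matching voiced) — only voicing changes, and always toward the preceding segment.
Nothing changes in [ɢeɣabʐo], [βəxθʊbi]: there the adjacent consonants already agree in voicing (/ʐ/ and /b/ are both voiced; /θ/ and /x/ are both voiceless), so these forms are consistent with the same rule.
Since the segment that changes follows the conditioning segment, the assimilation is progressive.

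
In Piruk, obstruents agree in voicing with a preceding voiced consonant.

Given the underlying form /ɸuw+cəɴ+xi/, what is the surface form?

The rule targets /c/ (voiceless palatal stop), which sits after the trigger /w/ (voiced).
The voiced palatal stop is [ɟ], so /c/ → [ɟ].
The same rule applies at the second boundary: /x/ → [ɣ] next to /ɴ/.

[ɸuwɟəɴɣi]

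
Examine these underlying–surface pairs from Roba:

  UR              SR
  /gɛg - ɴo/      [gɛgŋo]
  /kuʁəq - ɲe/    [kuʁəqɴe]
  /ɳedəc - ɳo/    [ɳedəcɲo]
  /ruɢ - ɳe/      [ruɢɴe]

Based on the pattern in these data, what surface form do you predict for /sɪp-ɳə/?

The data show progressive place assimilation: /ɴ/ → [ŋ] after /g/; /ɲ/ → [ɴ] after /q/; /ɳ/ → [ɲ] after /c/; /ɳ/ → [ɴ] after /ɢ/. In each pair only place changes, matching the preceding consonant, while manner and voice stay constant.
The rule targets /ɳ/ (voiced retroflex nasal), which sits after the trigger /p/ (bilabial).
Changing only its place to bilabial gives [m] — the voiced bilabial nasal.

[sɪpmə]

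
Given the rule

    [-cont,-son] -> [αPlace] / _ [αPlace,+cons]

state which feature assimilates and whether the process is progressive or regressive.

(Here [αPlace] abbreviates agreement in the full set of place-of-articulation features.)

The shared variable α links the value of the place features (abbreviated [Place]) on the target to the same value on the neighbouring segment, so place is the feature that assimilates.
Since the environment is written after the underscore, the trigger follows the target; the direction is regressive.

regressive place assimilation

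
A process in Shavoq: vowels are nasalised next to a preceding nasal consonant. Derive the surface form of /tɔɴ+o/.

[tɔɴõ]

The vowel /o/ is adjacent to the preceding nasal /ɴ/, so it acquires [+nasal] and surfaces as [õ].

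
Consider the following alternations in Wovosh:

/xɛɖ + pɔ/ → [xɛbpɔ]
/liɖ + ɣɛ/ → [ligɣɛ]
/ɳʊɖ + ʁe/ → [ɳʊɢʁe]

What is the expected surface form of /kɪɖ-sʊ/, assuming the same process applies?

[kɪdsʊ]

The data show regressive place assimilation: /ɖ/ → [b] before /p/; /ɖ/ → [g] before /ɣ/; /ɖ/ → [ɢ] before /ʁ/. In each pair only place changes, matching the following consonant, while manner and voice stay constant.
The rule targets /ɖ/ (voiced retroflex stop), which sits before the trigger /s/ (alveolar).
Changing only its place to alveolar gives [d] — the voiced alveolar stop.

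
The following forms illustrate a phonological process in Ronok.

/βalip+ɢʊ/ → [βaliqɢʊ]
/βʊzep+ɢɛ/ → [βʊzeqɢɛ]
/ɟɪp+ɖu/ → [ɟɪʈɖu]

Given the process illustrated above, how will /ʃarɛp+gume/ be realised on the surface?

The data show regressive place assimilation: /p/ → [q] before /ɢ/; /p/ → [ʈ] before /ɖ/. In each pair only place changes, matching the following consonant, while manner and voice stay constant.
The rule targets /p/ (voiceless bilabial stop), which sits before the trigger /g/ (velar).
A voiceless velar stop is [k], so the surface segment is [k].

[ʃarɛkgume]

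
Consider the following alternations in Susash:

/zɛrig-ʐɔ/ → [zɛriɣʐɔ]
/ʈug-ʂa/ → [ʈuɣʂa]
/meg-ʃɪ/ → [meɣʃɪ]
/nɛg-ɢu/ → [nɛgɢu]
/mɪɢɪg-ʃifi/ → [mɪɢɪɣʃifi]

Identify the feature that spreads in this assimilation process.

manner

Underlying /g/ is realised as [ɣ] next to /ʐ/; /ʐ/ itself does not change.
The change stop → fricative matches the manner of the following /ʐ/, identifying this as manner assimilation.
The other alternating forms pattern the same way: /g/ → [ɣ] before /ʂ/ (stop → fricative, matching a fricative); /g/ → [ɣ] before /ʃ/ (stop → fricative, matching a fricative) — only manner changes, and always toward the following segment.
No alternation appears in [nɛgɢu]: there the adjacent consonants already agree in manner (/g/ and /ɢ/ are both stops), so this form is consistent with the same rule.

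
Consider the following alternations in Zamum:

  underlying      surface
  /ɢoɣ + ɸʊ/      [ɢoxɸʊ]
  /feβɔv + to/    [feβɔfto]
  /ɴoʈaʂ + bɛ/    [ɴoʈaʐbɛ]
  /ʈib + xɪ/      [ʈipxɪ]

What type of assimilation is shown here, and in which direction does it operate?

Comparing underlying and surface forms, /ɣ/ → [x] is the alternation; the neighbouring /ɸ/ is constant.
The change voiced → voiceless matches the voicing of the following /ɸ/, identifying this as voicing assimilation.
Place and manner are unchanged, so the assimilation is partial, not total.
Checking the remaining alternations: /v/ → [f] before /t/ (voiced → voiceless, matching voiceless); /ʂ/ → [ʐ] before /b/ (voiceless → voiced, matching voiced); /b/ → [p] before /x/ (voiced → voiceless, matching voiceless) — only voicing changes, and always toward the following segment.
Since the segment that changes precedes the conditioning segment, the assimilation is regressive.

regressive voicing assimilation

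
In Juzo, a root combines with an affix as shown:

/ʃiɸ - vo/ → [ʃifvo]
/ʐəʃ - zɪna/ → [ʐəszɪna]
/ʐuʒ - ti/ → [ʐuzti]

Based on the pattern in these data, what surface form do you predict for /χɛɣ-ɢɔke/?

The data show regressive place assimilation: /ɸ/ → [f] before /v/; /ʃ/ → [s] before /z/; /ʒ/ → [z] before /t/. In each pair only place changes, matching the following consonant, while manner and voice stay constant.
/ɣ/ is a voiced velar fricative. The following trigger /ɢ/ is uvular, so /ɣ/ must become uvular as well.
Changing only its place to uvular gives [ʁ] — the voiced uvular fricative.

[χɛʁɢɔke]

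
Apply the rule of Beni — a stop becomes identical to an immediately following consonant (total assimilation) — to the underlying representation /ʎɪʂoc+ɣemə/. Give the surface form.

/c/ is the segment targeted by the rule; it sits immediately before /ɣ/, so it assimilates completely and surfaces as [ɣ].

[ʎɪʂoɣɣemə]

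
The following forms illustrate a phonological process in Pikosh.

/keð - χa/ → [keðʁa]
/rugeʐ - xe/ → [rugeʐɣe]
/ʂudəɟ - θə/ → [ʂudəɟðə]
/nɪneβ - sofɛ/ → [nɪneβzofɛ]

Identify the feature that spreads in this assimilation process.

voicing

Comparing underlying and surface forms, /χ/ → [ʁ] is the alternation; the neighbouring /ð/ is constant.
/χ/ is voiceless while /ð/ is voiced; the output [ʁ] is voiced, matching the trigger — so the feature that spreads is voicing.
The same holds elsewhere in the data: /x/ → [ɣ] after /ʐ/ (voiceless → voiced, matching voiced); /θ/ → [ð] after /ɟ/ (voiceless → voiced, matching voiced); /s/ → [z] after /β/ (voiceless → voiced, matching voiced) — only voicing changes, and always toward the preceding segment.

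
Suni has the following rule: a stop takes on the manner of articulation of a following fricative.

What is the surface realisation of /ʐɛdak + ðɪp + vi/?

[ʐɛdaxðɪɸvi]

/k/ is a voiceless velar stop. The following trigger /ð/ is a fricative, so /k/ must become a fricative as well.
The voiceless velar fricative is [x], so /k/ → [x].
The same rule applies at the second boundary: /p/ → [ɸ] next to /v/.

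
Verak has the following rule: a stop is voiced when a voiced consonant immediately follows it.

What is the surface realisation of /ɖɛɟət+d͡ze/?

[ɖɛɟədd͡ze]

/t/ is a voiceless alveolar stop. The following trigger /d͡z/ is voiced, so /t/ must become voiced as well.
A voiced alveolar stop is [d], so the surface segment is [d].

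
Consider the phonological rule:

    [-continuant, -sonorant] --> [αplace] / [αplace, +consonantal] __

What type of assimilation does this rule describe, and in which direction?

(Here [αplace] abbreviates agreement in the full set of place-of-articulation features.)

The shared variable α links the value of the place features (abbreviated [place]) on the target to the same value on the neighbouring segment, so place is the feature that assimilates.
The conditioning segment sits to the left of the focus bar, meaning the trigger precedes the segment that changes — progressive assimilation.

progressive place assimilation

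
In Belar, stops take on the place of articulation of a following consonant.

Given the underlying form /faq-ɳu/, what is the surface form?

[faʈɳu]

The rule targets /q/ (voiceless uvular stop), which sits before the trigger /ɳ/ (retroflex).
Changing only its place to retroflex gives [ʈ] — the voiceless retroflex stop.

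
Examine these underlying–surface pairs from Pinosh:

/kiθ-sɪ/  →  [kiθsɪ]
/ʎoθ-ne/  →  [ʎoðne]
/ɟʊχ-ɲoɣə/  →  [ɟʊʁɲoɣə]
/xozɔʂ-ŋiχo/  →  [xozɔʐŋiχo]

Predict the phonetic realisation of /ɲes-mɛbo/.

[ɲezmɛbo]

The data show regressive voicing assimilation: /θ/ → [ð] before /n/; /χ/ → [ʁ] before /ɲ/; /ʂ/ → [ʐ] before /ŋ/. In each pair only voicing changes, matching the following consonant, while place and manner stay constant.
No alternation appears in [kiθsɪ]: there the adjacent consonants already agree in voicing (/θ/ and /s/ are both voiceless), so this form is consistent with the same rule.
The rule targets /s/ (voiceless alveolar fricative), which sits before the trigger /m/ (voiced).
The voiced alveolar fricative is [z], so /s/ → [z].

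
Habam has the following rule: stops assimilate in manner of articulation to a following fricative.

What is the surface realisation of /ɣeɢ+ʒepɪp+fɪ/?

The rule targets /ɢ/ (voiced uvular stop), which sits before the trigger /ʒ/ (fricative).
The voiced uvular fricative is [ʁ], so /ɢ/ → [ʁ].
The same rule applies at the second boundary: /p/ → [ɸ] next to /f/.

[ɣeʁʒepɪɸfɪ]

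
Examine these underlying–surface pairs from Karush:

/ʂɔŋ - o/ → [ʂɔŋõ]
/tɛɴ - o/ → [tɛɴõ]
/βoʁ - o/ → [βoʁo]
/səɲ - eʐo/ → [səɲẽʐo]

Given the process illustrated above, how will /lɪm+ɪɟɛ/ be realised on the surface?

The data show progressive nasality assimilation (vowel nasalisation): /o/ → [õ] after /ŋ/; /o/ → [õ] after /ɴ/; /e/ → [ẽ] after /ɲ/ — a vowel is nasalised by an immediately preceding nasal consonant.
No change occurs in [βoʁo] because the vowel at the boundary is adjacent to an oral consonant, not a nasal (/o/ next to /ʁ/).
The vowel /ɪ/ is adjacent to the preceding nasal /m/, so it acquires [+nasal] and surfaces as [ɪ̃].

[lɪmɪ̃ɟɛ]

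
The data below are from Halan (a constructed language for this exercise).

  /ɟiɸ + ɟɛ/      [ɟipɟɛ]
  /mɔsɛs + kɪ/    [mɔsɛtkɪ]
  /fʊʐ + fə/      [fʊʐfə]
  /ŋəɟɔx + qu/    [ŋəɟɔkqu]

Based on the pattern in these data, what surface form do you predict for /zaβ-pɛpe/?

The data show regressive manner assimilation: /ɸ/ → [p] before /ɟ/; /s/ → [t] before /k/; /x/ → [k] before /q/. In each pair only manner changes, matching the following consonant, while place and voice stay constant.
No alternation appears in [fʊʐfə]: there the adjacent consonants already agree in manner (/ʐ/ and /f/ are both fricatives), so this form is consistent with the same rule.
The rule targets /β/ (voiced bilabial fricative), which sits before the trigger /p/ (stop).
A voiced bilabial stop is [b], so the surface segment is [b].

[zabpɛpe]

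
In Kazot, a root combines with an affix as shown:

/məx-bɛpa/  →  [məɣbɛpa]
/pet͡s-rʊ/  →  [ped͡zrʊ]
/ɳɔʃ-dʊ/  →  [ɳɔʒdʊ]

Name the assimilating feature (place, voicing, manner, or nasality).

Comparing underlying and surface forms, /x/ → [ɣ] is the alternation; the neighbouring /b/ is constant.
The change voiceless → voiced matches the voicing of the following /b/, identifying this as voicing assimilation.
The other alternating forms pattern the same way: /t͡s/ → [d͡z] before /r/ (voiceless → voiced, matching voiced); /ʃ/ → [ʒ] before /d/ (voiceless → voiced, matching voiced) — only voicing changes, and always toward the following segment.

voicing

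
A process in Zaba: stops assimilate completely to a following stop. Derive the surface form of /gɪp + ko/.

/p/ is the segment targeted by the rule; it sits immediately before /k/, so it assimilates completely and surfaces as [k].

[gɪkko]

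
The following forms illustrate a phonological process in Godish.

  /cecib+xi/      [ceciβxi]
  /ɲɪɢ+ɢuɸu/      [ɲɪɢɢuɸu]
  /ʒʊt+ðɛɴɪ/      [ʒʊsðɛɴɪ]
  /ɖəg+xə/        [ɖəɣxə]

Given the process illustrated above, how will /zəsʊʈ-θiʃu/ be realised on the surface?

[zəsʊʂθiʃu]

The data show regressive manner assimilation: /b/ → [β] before /x/; /t/ → [s] before /ð/; /g/ → [ɣ] before /x/. In each pair only manner changes, matching the following consonant, while place and voice stay constant.
Nothing changes in [ɲɪɢɢuɸu]: there the adjacent consonants already agree in manner (/ɢ/ and /ɢ/ are both stops), so this form is consistent with the same rule.
/ʈ/ is a voiceless retroflex stop. The following trigger /θ/ is a fricative, so /ʈ/ must become a fricative as well.
Changing only its manner to fricative gives [ʂ] — the voiceless retroflex fricative.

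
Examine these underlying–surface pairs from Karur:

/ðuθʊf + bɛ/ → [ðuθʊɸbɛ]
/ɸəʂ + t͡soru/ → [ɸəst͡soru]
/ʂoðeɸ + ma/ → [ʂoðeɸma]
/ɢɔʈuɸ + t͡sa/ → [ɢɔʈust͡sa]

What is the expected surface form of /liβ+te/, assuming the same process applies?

[lizte]

The data show regressive place assimilation: /f/ → [ɸ] before /b/; /ʂ/ → [s] before /t͡s/; /ɸ/ → [s] before /t͡s/. In each pair only place changes, matching the following consonant, while manner and voice stay constant.
Nothing changes in [ʂoðeɸma]: there the adjacent consonants already agree in place (/ɸ/ and /m/ are both bilabial), so this form is consistent with the same rule.
The rule targets /β/ (voiced bilabial fricative), which sits before the trigger /t/ (alveolar).
A voiced alveolar fricative is [z], so the surface segment is [z].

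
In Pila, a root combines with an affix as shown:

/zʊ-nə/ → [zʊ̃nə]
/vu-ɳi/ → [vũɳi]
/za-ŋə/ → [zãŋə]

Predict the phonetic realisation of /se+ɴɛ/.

The data show regressive nasality assimilation (vowel nasalisation): /ʊ/ → [ʊ̃] before /n/; /u/ → [ũ] before /ɳ/; /a/ → [ã] before /ŋ/ — a vowel is nasalised by an immediately following nasal consonant.
The vowel /e/ is adjacent to the following nasal /ɴ/, so it acquires [+nasal] and surfaces as [ẽ].

[sẽɴɛ]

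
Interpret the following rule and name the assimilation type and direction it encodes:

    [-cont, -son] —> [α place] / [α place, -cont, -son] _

The shared variable α links the value of the place features (abbreviated [place]) on the target to the same value on the neighbouring segment, so place is the feature that assimilates.
The conditioning segment sits to the left of the focus bar, meaning the trigger precedes the segment that changes — progressive assimilation.

progressive place assimilation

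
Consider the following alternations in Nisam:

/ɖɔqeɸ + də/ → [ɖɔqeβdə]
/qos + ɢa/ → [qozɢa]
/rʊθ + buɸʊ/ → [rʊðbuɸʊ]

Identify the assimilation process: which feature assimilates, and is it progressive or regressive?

regressive voicing assimilation

Comparing underlying and surface forms, /ɸ/ → [β] is the alternation; the neighbouring /d/ is constant.
/ɸ/ is voiceless while /d/ is voiced; the output [β] is voiced, matching the trigger — so the feature that spreads is voicing.
Place and manner are unchanged, so the assimilation is partial, not total.
The same holds elsewhere in the data: /s/ → [z] before /ɢ/ (voiceless → voiced, matching voiced); /θ/ → [ð] before /b/ (voiceless → voiced, matching voiced) — only voicing changes, and always toward the following segment.
Since the segment that changes precedes the conditioning segment, the assimilation is regressive.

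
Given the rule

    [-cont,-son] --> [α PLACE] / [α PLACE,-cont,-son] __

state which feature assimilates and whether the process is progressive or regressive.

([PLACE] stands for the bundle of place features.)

progressive place assimilation

The rule copies the place features (abbreviated [PLACE]) from the environment onto the target, so the assimilating feature is place.
The conditioning segment sits to the left of the focus bar, meaning the trigger precedes the segment that changes — progressive assimilation.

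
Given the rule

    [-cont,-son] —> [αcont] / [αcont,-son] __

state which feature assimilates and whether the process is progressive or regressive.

progressive manner assimilation

The rule copies [cont] (continuancy) from the environment onto the target stops; since [±cont] encodes the stop/fricative manner contrast, the assimilating dimension is manner.
The conditioning segment sits to the left of the focus bar, meaning the trigger precedes the segment that changes — progressive assimilation.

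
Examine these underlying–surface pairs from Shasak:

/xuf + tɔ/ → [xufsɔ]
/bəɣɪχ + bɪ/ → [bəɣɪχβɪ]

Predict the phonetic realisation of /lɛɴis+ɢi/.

[lɛɴisʁi]

The data show progressive manner assimilation: /t/ → [s] after /f/; /b/ → [β] after /χ/. In each pair only manner changes, matching the preceding consonant, while place and voice stay constant.
/ɢ/ is a voiced uvular stop. The preceding trigger /s/ is a fricative, so /ɢ/ must become a fricative as well.
The voiced uvular fricative is [ʁ], so /ɢ/ → [ʁ].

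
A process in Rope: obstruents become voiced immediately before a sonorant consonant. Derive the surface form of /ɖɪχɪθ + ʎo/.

/θ/ is a voiceless dental fricative. The following trigger /ʎ/ is voiced, so /θ/ must become voiced as well.
The voiced dental fricative is [ð], so /θ/ → [ð].

[ɖɪχɪðʎo]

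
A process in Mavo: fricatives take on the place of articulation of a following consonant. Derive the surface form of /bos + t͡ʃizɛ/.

/s/ is a voiceless alveolar fricative. The following trigger /t͡ʃ/ is postalveolar, so /s/ must become postalveolar as well.
A voiceless postalveolar fricative is [ʃ], so the surface segment is [ʃ].

[boʃt͡ʃizɛ]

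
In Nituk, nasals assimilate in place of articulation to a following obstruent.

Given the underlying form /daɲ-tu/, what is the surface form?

The rule targets /ɲ/ (voiced palatal nasal), which sits before the trigger /t/ (alveolar).
The voiced alveolar nasal is [n], so /ɲ/ → [n].

[dantu]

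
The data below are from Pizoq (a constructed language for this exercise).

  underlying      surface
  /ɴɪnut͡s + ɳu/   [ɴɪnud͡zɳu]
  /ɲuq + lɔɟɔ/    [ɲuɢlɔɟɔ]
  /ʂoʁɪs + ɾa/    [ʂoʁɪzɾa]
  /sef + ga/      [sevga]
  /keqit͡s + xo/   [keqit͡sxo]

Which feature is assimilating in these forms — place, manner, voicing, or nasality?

Comparing underlying and surface forms, /t͡s/ → [d͡z] is the alternation; the neighbouring /ɳ/ is constant.
/t͡s/ is voiceless while /ɳ/ is voiced; the output [d͡z] is voiced, matching the trigger — so the feature that spreads is voicing.
The same holds elsewhere in the data: /q/ → [ɢ] before /l/ (voiceless → voiced, matching voiced); /s/ → [z] before /ɾ/ (voiceless → voiced, matching voiced); /f/ → [v] before /g/ (voiceless → voiced, matching voiced) — only voicing changes, and always toward the following segment.
No alternation appears in [keqit͡sxo]: there the adjacent consonants already agree in voicing (/t͡s/ and /x/ are both voiceless), so this form is consistent with the same rule.

voicing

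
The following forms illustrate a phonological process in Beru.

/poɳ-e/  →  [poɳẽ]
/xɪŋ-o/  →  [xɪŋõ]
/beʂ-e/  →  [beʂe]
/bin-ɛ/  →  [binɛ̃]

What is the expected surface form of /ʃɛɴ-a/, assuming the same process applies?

[ʃɛɴã]

The data show progressive nasality assimilation (vowel nasalisation): /e/ → [ẽ] after /ɳ/; /o/ → [õ] after /ŋ/; /ɛ/ → [ɛ̃] after /n/ — a vowel is nasalised by an immediately preceding nasal consonant.
No change occurs in [beʂe] because the vowel at the boundary is adjacent to an oral consonant, not a nasal (/e/ next to /ʂ/).
/a/ sits next to the nasal /ɴ/ and is therefore nasalised to [ã].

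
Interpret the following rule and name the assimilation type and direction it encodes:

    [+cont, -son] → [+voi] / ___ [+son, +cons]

regressive voicing assimilation

The target ([+cont, -son], fricatives) acquires [+voi] next to a sonorant consonant ([+son, +cons]) — it takes on the voicing of its neighbour, so the feature that spreads is voicing.
Since the environment is written after the underscore, the trigger follows the target; the direction is regressive.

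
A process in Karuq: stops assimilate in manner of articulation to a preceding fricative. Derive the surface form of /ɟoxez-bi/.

[ɟoxezβi]

/b/ is a voiced bilabial stop. The preceding trigger /z/ is a fricative, so /b/ must become a fricative as well.
The voiced bilabial fricative is [β], so /b/ → [β].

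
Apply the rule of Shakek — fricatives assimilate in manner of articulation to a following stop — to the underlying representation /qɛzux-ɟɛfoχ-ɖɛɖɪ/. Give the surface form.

/x/ is a voiceless velar fricative. The following trigger /ɟ/ is a stop, so /x/ must become a stop as well.
A voiceless velar stop is [k], so the surface segment is [k].
At the second juncture, /χ/ likewise becomes [q] adjacent to /ɖ/.

[qɛzukɟɛfoqɖɛɖɪ]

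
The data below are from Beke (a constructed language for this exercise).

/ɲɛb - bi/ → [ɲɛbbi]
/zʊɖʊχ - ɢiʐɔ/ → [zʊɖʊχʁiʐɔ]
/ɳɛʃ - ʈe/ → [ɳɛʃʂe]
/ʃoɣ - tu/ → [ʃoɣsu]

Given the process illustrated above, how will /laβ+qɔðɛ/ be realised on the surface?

The data show progressive manner assimilation: /ɢ/ → [ʁ] after /χ/; /ʈ/ → [ʂ] after /ʃ/; /t/ → [s] after /ɣ/. In each pair only manner changes, matching the preceding consonant, while place and voice stay constant.
No alternation appears in [ɲɛbbi]: there the adjacent consonants already agree in manner (/b/ and /b/ are both stops), so this form is consistent with the same rule.
/q/ is a voiceless uvular stop. The preceding trigger /β/ is a fricative, so /q/ must become a fricative as well.
Changing only its manner to fricative gives [χ] — the voiceless uvular fricative.

[laβχɔðɛ]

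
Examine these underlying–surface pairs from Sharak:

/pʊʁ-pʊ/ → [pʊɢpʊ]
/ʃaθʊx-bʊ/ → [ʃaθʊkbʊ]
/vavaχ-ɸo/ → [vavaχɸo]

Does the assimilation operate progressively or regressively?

The segment that alternates is /ʁ/, which surfaces as [ɢ] when adjacent to /p/.
The change fricative → stop matches the manner of the following /p/, identifying this as manner assimilation.
The same holds elsewhere in the data: /x/ → [k] before /b/ (fricative → stop, matching a stop) — only manner changes, and always toward the following segment.
Nothing changes in [vavaχɸo]: there the adjacent consonants already agree in manner (/χ/ and /ɸ/ are both fricatives), so this form is consistent with the same rule.
Since the segment that changes precedes the conditioning segment, the assimilation is regressive.

regressive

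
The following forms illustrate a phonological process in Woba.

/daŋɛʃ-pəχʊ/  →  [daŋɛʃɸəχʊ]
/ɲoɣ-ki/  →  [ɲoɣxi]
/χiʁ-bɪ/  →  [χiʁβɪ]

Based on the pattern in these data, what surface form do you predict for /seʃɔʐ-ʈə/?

[seʃɔʐʂə]

The data show progressive manner assimilation: /p/ → [ɸ] after /ʃ/; /k/ → [x] after /ɣ/; /b/ → [β] after /ʁ/. In each pair only manner changes, matching the preceding consonant, while place and voice stay constant.
The rule targets /ʈ/ (voiceless retroflex stop), which sits after the trigger /ʐ/ (fricative).
Changing only its manner to fricative gives [ʂ] — the voiceless retroflex fricative.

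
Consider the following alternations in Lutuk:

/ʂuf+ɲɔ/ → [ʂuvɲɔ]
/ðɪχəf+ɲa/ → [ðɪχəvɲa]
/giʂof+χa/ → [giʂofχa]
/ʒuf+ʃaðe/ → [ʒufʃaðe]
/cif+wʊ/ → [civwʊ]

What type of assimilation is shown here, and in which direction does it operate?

The segment that alternates is /f/, which surfaces as [v] when adjacent to /ɲ/.
/f/ is voiceless while /ɲ/ is voiced; the output [v] is voiced, matching the trigger — so the feature that spreads is voicing.
Place and manner are unchanged, so the assimilation is partial, not total.
The other alternating form patterns the same way: /f/ → [v] before /w/ (voiceless → voiced, matching voiced) — only voicing changes, and always toward the following segment.
No alternation appears in [giʂofχa], [ʒufʃaðe]: there the adjacent consonants already agree in voicing (/f/ and /χ/ are both voiceless; /f/ and /ʃ/ are both voiceless), so these forms are consistent with the same rule.
The trigger is the following segment, so the direction is regressive (anticipatory).

regressive voicing assimilation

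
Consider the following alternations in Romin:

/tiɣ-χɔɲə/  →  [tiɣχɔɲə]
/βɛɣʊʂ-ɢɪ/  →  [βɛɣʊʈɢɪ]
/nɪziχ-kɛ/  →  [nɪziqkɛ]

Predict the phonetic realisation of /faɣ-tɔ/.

The data show regressive manner assimilation: /ʂ/ → [ʈ] before /ɢ/; /χ/ → [q] before /k/. In each pair only manner changes, matching the following consonant, while place and voice stay constant.
No alternation appears in [tiɣχɔɲə]: there the adjacent consonants already agree in manner (/ɣ/ and /χ/ are both fricatives), so this form is consistent with the same rule.
/ɣ/ is a voiced velar fricative. The following trigger /t/ is a stop, so /ɣ/ must become a stop as well.
The voiced velar stop is [g], so /ɣ/ → [g].

[fagtɔ]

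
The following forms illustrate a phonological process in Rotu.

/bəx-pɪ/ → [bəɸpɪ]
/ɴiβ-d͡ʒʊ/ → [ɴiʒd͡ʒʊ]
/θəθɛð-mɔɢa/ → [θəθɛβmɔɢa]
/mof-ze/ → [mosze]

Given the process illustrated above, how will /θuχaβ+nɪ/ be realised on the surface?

[θuχaznɪ]

The data show regressive place assimilation: /x/ → [ɸ] before /p/; /β/ → [ʒ] before /d͡ʒ/; /ð/ → [β] before /m/; /f/ → [s] before /z/. In each pair only place changes, matching the following consonant, while manner and voice stay constant.
The rule targets /β/ (voiced bilabial fricative), which sits before the trigger /n/ (alveolar).
Changing only its place to alveolar gives [z] — the voiced alveolar fricative.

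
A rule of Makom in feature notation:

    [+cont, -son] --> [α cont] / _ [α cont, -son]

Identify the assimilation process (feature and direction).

regressive manner assimilation

The rule copies [cont] (continuancy) from the environment onto the target fricatives; since [±cont] encodes the stop/fricative manner contrast, the assimilating dimension is manner.
Since the environment is written after the underscore, the trigger follows the target; the direction is regressive.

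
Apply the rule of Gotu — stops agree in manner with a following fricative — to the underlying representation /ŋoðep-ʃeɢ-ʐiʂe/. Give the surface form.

/p/ is a voiceless bilabial stop. The following trigger /ʃ/ is a fricative, so /p/ must become a fricative as well.
The voiceless bilabial fricative is [ɸ], so /p/ → [ɸ].
The same rule applies at the second boundary: /ɢ/ → [ʁ] next to /ʐ/.

[ŋoðeɸʃeʁʐiʂe]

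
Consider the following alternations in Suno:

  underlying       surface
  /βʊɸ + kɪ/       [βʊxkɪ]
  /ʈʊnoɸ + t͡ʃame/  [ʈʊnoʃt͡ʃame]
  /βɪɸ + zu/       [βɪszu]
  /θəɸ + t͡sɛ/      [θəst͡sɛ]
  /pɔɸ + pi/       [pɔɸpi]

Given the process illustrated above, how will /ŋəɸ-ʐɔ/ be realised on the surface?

The data show regressive place assimilation: /ɸ/ → [x] before /k/; /ɸ/ → [ʃ] before /t͡ʃ/; /ɸ/ → [s] before /z/; /ɸ/ → [s] before /t͡s/. In each pair only place changes, matching the following consonant, while manner and voice stay constant.
Nothing changes in [pɔɸpi]: there the adjacent consonants already agree in place (/ɸ/ and /p/ are both bilabial), so this form is consistent with the same rule.
/ɸ/ is a voiceless bilabial fricative. The following trigger /ʐ/ is retroflex, so /ɸ/ must become retroflex as well.
Changing only its place to retroflex gives [ʂ] — the voiceless retroflex fricative.

[ŋəʂʐɔ]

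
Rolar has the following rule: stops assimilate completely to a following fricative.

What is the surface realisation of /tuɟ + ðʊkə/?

[tuððʊkə]

/ɟ/ is the segment targeted by the rule; it sits immediately before /ð/, so it assimilates completely and surfaces as [ð].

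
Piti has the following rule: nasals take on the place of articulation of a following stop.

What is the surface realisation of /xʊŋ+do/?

[xʊndo]

The rule targets /ŋ/ (voiced velar nasal), which sits before the trigger /d/ (alveolar).
Changing only its place to alveolar gives [n] — the voiced alveolar nasal.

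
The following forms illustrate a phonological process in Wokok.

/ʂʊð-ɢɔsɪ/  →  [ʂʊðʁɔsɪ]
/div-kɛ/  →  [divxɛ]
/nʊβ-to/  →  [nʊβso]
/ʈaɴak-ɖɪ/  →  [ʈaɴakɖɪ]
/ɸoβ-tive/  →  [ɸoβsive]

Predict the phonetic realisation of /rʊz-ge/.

The data show progressive manner assimilation: /ɢ/ → [ʁ] after /ð/; /k/ → [x] after /v/; /t/ → [s] after /β/. In each pair only manner changes, matching the preceding consonant, while place and voice stay constant.
Nothing changes in [ʈaɴakɖɪ]: there the adjacent consonants already agree in manner (/ɖ/ and /k/ are both stops), so this form is consistent with the same rule.
/g/ is a voiced velar stop. The preceding trigger /z/ is a fricative, so /g/ must become a fricative as well.
The voiced velar fricative is [ɣ], so /g/ → [ɣ].

[rʊzɣe]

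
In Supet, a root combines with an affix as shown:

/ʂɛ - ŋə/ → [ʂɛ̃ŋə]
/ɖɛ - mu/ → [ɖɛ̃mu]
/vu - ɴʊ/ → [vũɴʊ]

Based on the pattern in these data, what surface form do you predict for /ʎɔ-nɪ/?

The data show regressive nasality assimilation (vowel nasalisation): /ɛ/ → [ɛ̃] before /ŋ/; /ɛ/ → [ɛ̃] before /m/; /u/ → [ũ] before /ɴ/ — a vowel is nasalised by an immediately following nasal consonant.
/ɔ/ sits next to the nasal /n/ and is therefore nasalised to [ɔ̃].

[ʎɔ̃nɪ]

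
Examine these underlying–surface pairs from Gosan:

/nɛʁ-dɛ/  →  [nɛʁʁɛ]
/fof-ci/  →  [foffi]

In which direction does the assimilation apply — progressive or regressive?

The segment that alternates is /d/, which surfaces as [ʁ] when adjacent to /ʁ/.
The output [ʁ] is identical to the trigger /ʁ/ — every feature (place, manner, voicing) has been copied — so this is total assimilation.
The remaining alternation confirms this: /c/ → [f] after /f/ — in each case the output is a copy of the preceding consonant.
The trigger is the preceding segment, so the direction is progressive (perseverative).

progressive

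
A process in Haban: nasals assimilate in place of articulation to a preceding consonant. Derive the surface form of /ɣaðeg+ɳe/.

The rule targets /ɳ/ (voiced retroflex nasal), which sits after the trigger /g/ (velar).
Changing only its place to velar gives [ŋ] — the voiced velar nasal.

[ɣaðegŋe]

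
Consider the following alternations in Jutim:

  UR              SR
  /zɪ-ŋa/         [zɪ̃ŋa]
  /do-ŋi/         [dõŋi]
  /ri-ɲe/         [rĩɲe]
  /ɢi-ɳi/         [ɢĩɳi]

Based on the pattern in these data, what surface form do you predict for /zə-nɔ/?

[zə̃nɔ]

The data show regressive nasality assimilation (vowel nasalisation): /ɪ/ → [ɪ̃] before /ŋ/; /o/ → [õ] before /ŋ/; /i/ → [ĩ] before /ɲ/; /i/ → [ĩ] before /ɳ/ — a vowel is nasalised by an immediately following nasal consonant.
/ə/ sits next to the nasal /n/ and is therefore nasalised to [ə̃].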